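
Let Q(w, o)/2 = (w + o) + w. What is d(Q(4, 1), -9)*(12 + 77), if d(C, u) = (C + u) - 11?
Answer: -178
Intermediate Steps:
Q(w, o) = 2*o + 4*w (Q(w, o) = 2*((w + o) + w) = 2*((o + w) + w) = 2*(o + 2*w) = 2*o + 4*w)
d(C, u) = -11 + C + u
d(Q(4, 1), -9)*(12 + 77) = (-11 + (2*1 + 4*4) - 9)*(12 + 77) = (-11 + (2 + 16) - 9)*89 = (-11 + 18 - 9)*89 = -2*89 = -178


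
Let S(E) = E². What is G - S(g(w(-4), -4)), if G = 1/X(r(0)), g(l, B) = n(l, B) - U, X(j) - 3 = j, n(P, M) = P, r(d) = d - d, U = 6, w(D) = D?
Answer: -299/3 ≈ -99.667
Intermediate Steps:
r(d) = 0
X(j) = 3 + j
g(l, B) = -6 + l (g(l, B) = l - 1*6 = l - 6 = -6 + l)
G = ⅓ (G = 1/(3 + 0) = 1/3 = ⅓ ≈ 0.33333)
G - S(g(w(-4), -4)) = ⅓ - (-6 - 4)² = ⅓ - 1*(-10)² = ⅓ - 1*100 = ⅓ - 100 = -299/3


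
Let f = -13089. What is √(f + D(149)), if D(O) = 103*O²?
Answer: √2273614 ≈ 1507.9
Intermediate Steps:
√(f + D(149)) = √(-13089 + 103*149²) = √(-13089 + 103*22201) = √(-13089 + 2286703) = √2273614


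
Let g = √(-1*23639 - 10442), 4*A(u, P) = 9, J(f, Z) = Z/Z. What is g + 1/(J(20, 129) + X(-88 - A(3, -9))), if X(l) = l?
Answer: -4/357 + I*√34081 ≈ -0.011204 + 184.61*I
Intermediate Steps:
J(f, Z) = 1
A(u, P) = 9/4 (A(u, P) = (¼)*9 = 9/4)
g = I*√34081 (g = √(-23639 - 10442) = √(-34081) = I*√34081 ≈ 184.61*I)
g + 1/(J(20, 129) + X(-88 - A(3, -9))) = I*√34081 + 1/(1 + (-88 - 1*9/4)) = I*√34081 + 1/(1 + (-88 - 9/4)) = I*√34081 + 1/(1 - 361/4) = I*√34081 + 1/(-357/4) = I*√34081 - 4/357 = -4/357 + I*√34081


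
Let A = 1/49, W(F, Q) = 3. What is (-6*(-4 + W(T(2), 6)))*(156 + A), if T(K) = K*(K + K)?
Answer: 45870/49 ≈ 936.12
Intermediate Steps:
T(K) = 2*K² (T(K) = K*(2*K) = 2*K²)
A = 1/49 ≈ 0.020408
(-6*(-4 + W(T(2), 6)))*(156 + A) = (-6*(-4 + 3))*(156 + 1/49) = -6*(-1)*(7645/49) = 6*(7645/49) = 45870/49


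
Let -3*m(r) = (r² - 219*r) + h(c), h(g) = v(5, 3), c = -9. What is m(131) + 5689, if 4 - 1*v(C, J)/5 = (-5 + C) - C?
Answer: 28550/3 ≈ 9516.7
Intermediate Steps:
v(C, J) = 45 (v(C, J) = 20 - 5*((-5 + C) - C) = 20 - 5*(-5) = 20 + 25 = 45)
h(g) = 45
m(r) = -15 + 73*r - r²/3 (m(r) = -((r² - 219*r) + 45)/3 = -(45 + r² - 219*r)/3 = -15 + 73*r - r²/3)
m(131) + 5689 = (-15 + 73*131 - ⅓*131²) + 5689 = (-15 + 9563 - ⅓*17161) + 5689 = (-15 + 9563 - 17161/3) + 5689 = 11483/3 + 5689 = 28550/3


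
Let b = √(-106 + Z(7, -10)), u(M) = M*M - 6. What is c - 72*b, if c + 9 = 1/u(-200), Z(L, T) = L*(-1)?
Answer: -359945/39994 - 72*I*√113 ≈ -9.0 - 765.37*I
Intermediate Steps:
u(M) = -6 + M² (u(M) = M² - 6 = -6 + M²)
Z(L, T) = -L
b = I*√113 (b = √(-106 - 1*7) = √(-106 - 7) = √(-113) = I*√113 ≈ 10.63*I)
c = -359945/39994 (c = -9 + 1/(-6 + (-200)²) = -9 + 1/(-6 + 40000) = -9 + 1/39994 = -359945/39994 ≈ -9.0000)
c - 72*b = -359945/39994 - 72*I*√113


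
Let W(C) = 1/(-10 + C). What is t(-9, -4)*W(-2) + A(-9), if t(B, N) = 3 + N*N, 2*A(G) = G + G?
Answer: -127/12 ≈ -10.583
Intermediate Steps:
A(G) = G (A(G) = (G + G)/2 = (2*G)/2 = G)
t(B, N) = 3 + N²
t(-9, -4)*W(-2) + A(-9) = (3 + (-4)²)/(-10 - 2) - 9 = (3 + 16)/(-12) - 9 = 19*(-1/12) - 9 = -19/12 - 9 = -127/12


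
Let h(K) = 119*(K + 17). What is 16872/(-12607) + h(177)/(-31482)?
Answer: -411104753/198446787 ≈ -2.0716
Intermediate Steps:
h(K) = 2023 + 119*K (h(K) = 119*(17 + K) = 2023 + 119*K)
16872/(-12607) + h(177)/(-31482) = 16872/(-12607) + (2023 + 119*177)/(-31482) = 16872*(-1/12607) + (2023 + 21063)*(-1/31482) = -16872/12607 + 23086*(-1/31482) = -16872/12607 - 11543/15741 = -411104753/198446787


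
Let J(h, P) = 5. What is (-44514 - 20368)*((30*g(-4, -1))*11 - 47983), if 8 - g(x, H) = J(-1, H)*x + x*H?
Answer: 2599367566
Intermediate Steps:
g(x, H) = 8 - 5*x - H*x (g(x, H) = 8 - (5*x + x*H) = 8 - (5*x + H*x) = 8 + (-5*x - H*x) = 8 - 5*x - H*x)
(-44514 - 20368)*((30*g(-4, -1))*11 - 47983) = (-44514 - 20368)*((30*(8 - 5*(-4) - 1*(-1)*(-4)))*11 - 47983) = -64882*((30*(8 + 20 - 4))*11 - 47983) = -64882*((30*24)*11 - 47983) = -64882*(720*11 - 47983) = -64882*(7920 - 47983) = -64882*(-40063) = 2599367566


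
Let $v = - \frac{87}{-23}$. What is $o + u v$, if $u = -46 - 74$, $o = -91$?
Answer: $- \frac{12533}{23} \approx -544.91$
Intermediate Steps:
$v = \frac{87}{23}$ ($v = \left(-87\right) \left(- \frac{1}{23}\right) = \frac{87}{23} \approx 3.7826$)
$u = -120$
$o + u v = -91 - \frac{10440}{23} = - \frac{12533}{23}$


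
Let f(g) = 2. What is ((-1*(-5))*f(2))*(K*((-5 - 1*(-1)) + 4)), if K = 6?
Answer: 0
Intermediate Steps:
((-1*(-5))*f(2))*(K*((-5 - 1*(-1)) + 4)) = (-1*(-5)*2)*(6*((-5 - 1*(-1)) + 4)) = (5*2)*(6*((-5 + 1) + 4)) = 10*(6*(-4 + 4)) = 10*(6*0) = 10*0 = 0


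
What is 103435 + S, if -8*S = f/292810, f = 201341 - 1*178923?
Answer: 121147198191/1171240 ≈ 1.0344e+5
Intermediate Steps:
f = 22418 (f = 201341 - 178923 = 22418)
S = -11209/1171240 (S = -11209/(4*292810) = -1/8*11209/146405 = -11209/1171240 ≈ -0.0095702)
103435 + S = 103435 - 11209/1171240 = 121147198191/1171240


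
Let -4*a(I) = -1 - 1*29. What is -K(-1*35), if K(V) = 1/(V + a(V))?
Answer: 2/55 ≈ 0.036364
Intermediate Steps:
a(I) = 15/2 (a(I) = -(-1 - 1*29)/4 = -(-1 - 29)/4 = -1/4*(-30) = 15/2)
K(V) = 1/(15/2 + V) (K(V) = 1/(V + 15/2) = 1/(15/2 + V))
-K(-1*35) = -2/(15 + 2*(-1*35)) = -2/(15 + 2*(-35)) = -2/(15 - 70) = -2/(-55) = -2*(-1)/55 = -1*(-2/55) = 2/55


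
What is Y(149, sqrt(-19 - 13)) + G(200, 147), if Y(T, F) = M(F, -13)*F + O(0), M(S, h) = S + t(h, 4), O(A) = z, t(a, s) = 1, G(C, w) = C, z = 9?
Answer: 177 + 4*I*sqrt(2) ≈ 177.0 + 5.6569*I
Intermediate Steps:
O(A) = 9
M(S, h) = 1 + S (M(S, h) = S + 1 = 1 + S)
Y(T, F) = 9 + F*(1 + F) (Y(T, F) = (1 + F)*F + 9 = F*(1 + F) + 9 = 9 + F*(1 + F))
Y(149, sqrt(-19 - 13)) + G(200, 147) = (9 + sqrt(-19 - 13)*(1 + sqrt(-19 - 13))) + 200 = (9 + sqrt(-32)*(1 + sqrt(-32))) + 200 = (9 + (4*I*sqrt(2))*(1 + 4*I*sqrt(2))) + 200 = (9 + 4*I*sqrt(2)*(1 + 4*I*sqrt(2))) + 200 = 209 + 4*I*sqrt(2)*(1 + 4*I*sqrt(2))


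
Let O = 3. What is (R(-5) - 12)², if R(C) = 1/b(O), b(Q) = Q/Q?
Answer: 121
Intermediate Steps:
b(Q) = 1
R(C) = 1 (R(C) = 1/1 = 1)
(R(-5) - 12)² = (1 - 12)² = (-11)² = 121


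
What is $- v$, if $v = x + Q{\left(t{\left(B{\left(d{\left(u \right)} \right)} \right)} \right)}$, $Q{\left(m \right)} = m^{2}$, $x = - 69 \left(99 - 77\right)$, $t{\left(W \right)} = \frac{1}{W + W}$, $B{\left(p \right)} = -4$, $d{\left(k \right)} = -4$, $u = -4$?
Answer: $\frac{97151}{64} \approx 1518.0$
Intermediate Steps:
$t{\left(W \right)} = \frac{1}{2 W}$
$x = -1518$ ($x = \left(-69\right) 22 = -1518$)
$v = - \frac{97151}{64}$ ($v = -1518 + \left(\frac{1}{2 \left(-4\right)}\right)^{2} = -1518 + \left(\frac{1}{2} \left(- \frac{1}{4}\right)\right)^{2} = -1518 + \left(- \frac{1}{8}\right)^{2} = -1518 + \frac{1}{64} = - \frac{97151}{64} \approx -1518.0$)
$- v = \left(-1\right) \left(- \frac{97151}{64}\right) = \frac{97151}{64}$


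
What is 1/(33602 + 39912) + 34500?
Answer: 2536233001/73514 ≈ 34500.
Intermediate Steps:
1/(33602 + 39912) + 34500 = 1/73514 + 34500 = 2536233001/73514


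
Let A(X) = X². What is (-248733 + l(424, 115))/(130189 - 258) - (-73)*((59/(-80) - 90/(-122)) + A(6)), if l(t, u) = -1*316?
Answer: 1665112425683/634063280 ≈ 2626.1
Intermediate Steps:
l(t, u) = -316
(-248733 + l(424, 115))/(130189 - 258) - (-73)*((59/(-80) - 90/(-122)) + A(6)) = (-248733 - 316)/(130189 - 258) - (-73)*((59/(-80) - 90/(-122)) + 6²) = -249049/129931 - (-73)*((59*(-1/80) - 90*(-1/122)) + 36) = -249049*1/129931 - (-73)*((-59/80 + 45/61) + 36) = -249049/129931 - (-73)*(1/4880 + 36) = -249049/129931 - (-73)*175681/4880 = -249049/129931 - 1*(-12824713/4880) = -249049/129931 + 12824713/4880 = 1665112425683/634063280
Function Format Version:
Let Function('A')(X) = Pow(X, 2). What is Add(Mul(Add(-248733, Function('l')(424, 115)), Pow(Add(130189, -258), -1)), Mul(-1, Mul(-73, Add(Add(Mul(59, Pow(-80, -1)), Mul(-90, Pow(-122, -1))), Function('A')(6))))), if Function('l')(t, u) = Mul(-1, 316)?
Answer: Rational(1665112425683, 634063280) ≈ 2626.1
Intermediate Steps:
Function('l')(t, u) = -316
Add(Mul(Add(-248733, Function('l')(424, 115)), Pow(Add(130189, -258), -1)), Mul(-1, Mul(-73, Add(Add(Mul(59, Pow(-80, -1)), Mul(-90, Pow(-122, -1))), Function('A')(6))))) = Add(Mul(Add(-248733, -316), Pow(Add(130189, -258), -1)), Mul(-1, Mul(-73, Add(Add(Mul(59, Pow(-80, -1)), Mul(-90, Pow(-122, -1))), Pow(6, 2))))) = Add(Mul(-249049, Pow(129931, -1)), Mul(-1, Mul(-73, Add(Add(Mul(59, Rational(-1, 80)), Mul(-90, Rational(-1, 122))), 36)))) = Add(Mul(-249049, Rational(1, 129931)), Mul(-1, Mul(-73, Add(Add(Rational(-59, 80), Rational(45, 61)), 36)))) = Add(Rational(-249049, 129931), Mul(-1, Mul(-73, Add(Rational(1, 4880), 36)))) = Add(Rational(-249049, 129931), Mul(-1, Mul(-73, Rational(175681, 4880)))) = Add(Rational(-249049, 129931), Mul(-1, Rational(-12824713, 4880))) = Add(Rational(-249049, 129931), Rational(12824713, 4880)) = Rational(1665112425683, 634063280)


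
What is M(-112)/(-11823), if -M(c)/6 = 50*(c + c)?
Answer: -3200/563 ≈ -5.6838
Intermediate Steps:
M(c) = -600*c (M(c) = -300*(c + c) = -300*2*c = -600*c)
M(-112)/(-11823) = -600*(-112)/(-11823) = 67200*(-1/11823) = -3200/563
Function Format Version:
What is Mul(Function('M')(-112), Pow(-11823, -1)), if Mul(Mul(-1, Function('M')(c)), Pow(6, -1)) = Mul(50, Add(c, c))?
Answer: Rational(-3200, 563) ≈ -5.6838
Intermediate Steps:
Function('M')(c) = Mul(-600, c) (Function('M')(c) = Mul(-6, Mul(50, Add(c, c))) = Mul(-6, Mul(50, Mul(2, c))) = Mul(-6, Mul(100, c)) = Mul(-600, c))
Mul(Function('M')(-112), Pow(-11823, -1)) = Mul(Mul(-600, -112), Pow(-11823, -1)) = Mul(67200, Rational(-1, 11823)) = Rational(-3200, 563)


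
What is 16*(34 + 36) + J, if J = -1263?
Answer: -143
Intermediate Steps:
16*(34 + 36) + J = 16*(34 + 36) - 1263 = 16*70 - 1263 = 1120 - 1263 = -143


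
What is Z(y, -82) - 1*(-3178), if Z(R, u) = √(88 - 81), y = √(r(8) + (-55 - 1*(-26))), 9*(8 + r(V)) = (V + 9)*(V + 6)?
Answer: 3178 + √7 ≈ 3180.6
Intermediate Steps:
r(V) = -8 + (6 + V)*(9 + V)/9 (r(V) = -8 + ((V + 9)*(V + 6))/9 = -8 + ((9 + V)*(6 + V))/9 = -8 + ((6 + V)*(9 + V))/9 = -8 + (6 + V)*(9 + V)/9)
y = I*√95/3 (y = √((-2 + (⅑)*8² + (5/3)*8) + (-55 - 1*(-26))) = √((-2 + (⅑)*64 + 40/3) + (-55 + 26)) = √((-2 + 64/9 + 40/3) - 29) = √(166/9 - 29) = √(-95/9) = I*√95/3 ≈ 3.2489*I)
Z(R, u) = √7
Z(y, -82) - 1*(-3178) = √7 - 1*(-3178) = √7 + 3178 = 3178 + √7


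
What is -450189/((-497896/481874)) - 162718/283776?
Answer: 3847542997022813/8830683456 ≈ 4.3570e+5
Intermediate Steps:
-450189/((-497896/481874)) - 162718/283776 = -450189/((-497896*1/481874)) - 162718*1/283776 = -450189/(-248948/240937) - 81359/141888 = -450189*(-240937/248948) - 81359/141888 = 108467187093/248948 - 81359/141888 = 3847542997022813/8830683456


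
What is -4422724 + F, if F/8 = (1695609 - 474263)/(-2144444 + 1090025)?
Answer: -4663413988124/1054419 ≈ -4.4227e+6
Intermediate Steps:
F = -9770768/1054419 (F = 8*((1695609 - 474263)/(-2144444 + 1090025)) = 8*(1221346/(-1054419)) = 8*(1221346*(-1/1054419)) = 8*(-1221346/1054419) = -9770768/1054419 ≈ -9.2665)
-4422724 + F = -4422724 - 9770768/1054419 = -4663413988124/1054419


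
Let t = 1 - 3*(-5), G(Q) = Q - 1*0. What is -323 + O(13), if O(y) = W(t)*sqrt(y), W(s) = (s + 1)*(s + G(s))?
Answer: -323 + 544*sqrt(13) ≈ 1638.4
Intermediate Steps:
G(Q) = Q (G(Q) = Q + 0 = Q)
t = 16 (t = 1 + 15 = 16)
W(s) = 2*s*(1 + s) (W(s) = (s + 1)*(s + s) = (1 + s)*(2*s) = 2*s*(1 + s))
O(y) = 544*sqrt(y) (O(y) = (2*16*(1 + 16))*sqrt(y) = (2*16*17)*sqrt(y) = 544*sqrt(y))
-323 + O(13) = -323 + 544*sqrt(13)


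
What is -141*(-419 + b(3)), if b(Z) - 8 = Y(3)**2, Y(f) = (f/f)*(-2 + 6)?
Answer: 55695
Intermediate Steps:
Y(f) = 4 (Y(f) = 1*4 = 4)
b(Z) = 24 (b(Z) = 8 + 4**2 = 8 + 16 = 24)
-141*(-419 + b(3)) = -141*(-419 + 24) = -141*(-395) = 55695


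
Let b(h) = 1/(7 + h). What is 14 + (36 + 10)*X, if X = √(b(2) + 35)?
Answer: 14 + 92*√79/3 ≈ 286.57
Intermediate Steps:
X = 2*√79/3 (X = √(1/(7 + 2) + 35) = √(1/9 + 35) = √(⅑ + 35) = √(316/9) = 2*√79/3 ≈ 5.9255)
14 + (36 + 10)*X = 14 + (36 + 10)*(2*√79/3) = 14 + 46*(2*√79/3) = 14 + 92*√79/3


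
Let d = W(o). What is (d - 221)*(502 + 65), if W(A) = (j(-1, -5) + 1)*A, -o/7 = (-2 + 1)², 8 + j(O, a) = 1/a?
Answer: -483651/5 ≈ -96730.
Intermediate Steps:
j(O, a) = -8 + 1/a
o = -7 (o = -7*(-2 + 1)² = -7*(-1)² = -7*1 = -7)
W(A) = -36*A/5 (W(A) = ((-8 + 1/(-5)) + 1)*A = ((-8 - ⅕) + 1)*A = (-41/5 + 1)*A = -36*A/5)
d = 252/5 (d = -36/5*(-7) = 252/5 ≈ 50.400)
(d - 221)*(502 + 65) = (252/5 - 221)*(502 + 65) = -853/5*567 = -483651/5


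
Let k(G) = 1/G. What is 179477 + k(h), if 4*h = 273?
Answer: 48997225/273 ≈ 1.7948e+5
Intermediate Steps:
h = 273/4 (h = (1/4)*273 = 273/4 ≈ 68.250)
179477 + k(h) = 179477 + 1/(273/4) = 179477 + 4/273 = 48997225/273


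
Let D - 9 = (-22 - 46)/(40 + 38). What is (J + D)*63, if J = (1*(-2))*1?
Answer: 5019/13 ≈ 386.08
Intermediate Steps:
J = -2 (J = -2*1 = -2)
D = 317/39 (D = 9 + (-22 - 46)/(40 + 38) = 9 - 68/78 = 9 - 68*1/78 = 9 - 34/39 = 317/39 ≈ 8.1282)
(J + D)*63 = (-2 + 317/39)*63 = (239/39)*63 = 5019/13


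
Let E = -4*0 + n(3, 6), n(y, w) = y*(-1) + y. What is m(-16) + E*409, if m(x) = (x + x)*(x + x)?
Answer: 1024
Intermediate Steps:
n(y, w) = 0 (n(y, w) = -y + y = 0)
m(x) = 4*x² (m(x) = (2*x)*(2*x) = 4*x²)
E = 0 (E = -4*0 + 0 = 0 + 0 = 0)
m(-16) + E*409 = 4*(-16)² + 0*409 = 4*256 + 0 = 1024 + 0 = 1024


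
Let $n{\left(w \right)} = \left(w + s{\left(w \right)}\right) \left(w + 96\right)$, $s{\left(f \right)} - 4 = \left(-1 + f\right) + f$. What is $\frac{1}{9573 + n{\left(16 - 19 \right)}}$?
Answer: $\frac{1}{9015} \approx 0.00011093$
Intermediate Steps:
$s{\left(f \right)} = 3 + 2 f$ ($s{\left(f \right)} = 4 + \left(\left(-1 + f\right) + f\right) = 4 + \left(-1 + 2 f\right) = 3 + 2 f$)
$n{\left(w \right)} = \left(3 + 3 w\right) \left(96 + w\right)$ ($n{\left(w \right)} = \left(w + \left(3 + 2 w\right)\right) \left(w + 96\right) = \left(3 + 3 w\right) \left(96 + w\right)$)
$\frac{1}{9573 + n{\left(16 - 19 \right)}} = \frac{1}{9573 + \left(288 + 3 \left(16 - 19\right)^{2} + 291 \left(16 - 19\right)\right)} = \frac{1}{9573 + \left(288 + 3 \left(-3\right)^{2} + 291 \left(-3\right)\right)} = \frac{1}{9573 + \left(288 + 3 \cdot 9 - 873\right)} = \frac{1}{9573 + \left(288 + 27 - 873\right)} = \frac{1}{9573 - 558} = \frac{1}{9015}$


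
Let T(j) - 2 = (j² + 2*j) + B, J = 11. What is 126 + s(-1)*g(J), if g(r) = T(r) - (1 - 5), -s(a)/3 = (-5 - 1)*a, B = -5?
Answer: -2466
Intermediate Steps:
T(j) = -3 + j² + 2*j (T(j) = 2 + ((j² + 2*j) - 5) = 2 + (-5 + j² + 2*j) = -3 + j² + 2*j)
s(a) = 18*a (s(a) = -3*(-5 - 1)*a = -(-18)*a = 18*a)
g(r) = 1 + r² + 2*r (g(r) = (-3 + r² + 2*r) - (1 - 5) = (-3 + r² + 2*r) - 1*(-4) = (-3 + r² + 2*r) + 4 = 1 + r² + 2*r)
126 + s(-1)*g(J) = 126 + (18*(-1))*(1 + 11² + 2*11) = 126 - 18*(1 + 121 + 22) = 126 - 18*144 = 126 - 2592 = -2466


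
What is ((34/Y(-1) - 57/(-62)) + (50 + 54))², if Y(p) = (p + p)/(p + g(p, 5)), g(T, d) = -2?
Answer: 93450889/3844 ≈ 24311.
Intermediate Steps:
Y(p) = 2*p/(-2 + p) (Y(p) = (p + p)/(p - 2) = (2*p)/(-2 + p) = 2*p/(-2 + p))
((34/Y(-1) - 57/(-62)) + (50 + 54))² = ((34/((2*(-1)/(-2 - 1))) - 57/(-62)) + (50 + 54))² = ((34/((2*(-1)/(-3))) - 57*(-1/62)) + 104)² = ((34/((2*(-1)*(-⅓))) + 57/62) + 104)² = ((34/(⅔) + 57/62) + 104)² = ((34*(3/2) + 57/62) + 104)² = ((51 + 57/62) + 104)² = (3219/62 + 104)² = (9667/62)² = 93450889/3844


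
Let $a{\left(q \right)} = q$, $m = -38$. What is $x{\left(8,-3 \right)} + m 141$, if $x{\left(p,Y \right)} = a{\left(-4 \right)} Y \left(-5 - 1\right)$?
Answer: $-5430$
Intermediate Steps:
$x{\left(p,Y \right)} = 24 Y$ ($x{\left(p,Y \right)} = - 4 Y \left(-5 - 1\right) = - 4 Y \left(-6\right) = 24 Y$)
$x{\left(8,-3 \right)} + m 141 = 24 \left(-3\right) - 5358 = -72 - 5358 = -5430$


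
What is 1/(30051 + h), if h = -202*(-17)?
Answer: 1/33485 ≈ 2.9864e-5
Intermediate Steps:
h = 3434
1/(30051 + h) = 1/(30051 + 3434) = 1/33485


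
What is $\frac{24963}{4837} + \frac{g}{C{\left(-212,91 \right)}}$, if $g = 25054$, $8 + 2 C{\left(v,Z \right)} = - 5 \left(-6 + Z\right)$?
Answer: $- \frac{231563417}{2094421} \approx -110.56$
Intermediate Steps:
$C{\left(v,Z \right)} = 11 - \frac{5 Z}{2}$ ($C{\left(v,Z \right)} = -4 + \frac{\left(-5\right) \left(-6 + Z\right)}{2} = -4 + \frac{30 - 5 Z}{2} = -4 - \left(-15 + \frac{5 Z}{2}\right) = 11 - \frac{5 Z}{2}$)
$\frac{24963}{4837} + \frac{g}{C{\left(-212,91 \right)}} = \frac{24963}{4837} + \frac{25054}{11 - \frac{455}{2}} = 24963 \cdot \frac{1}{4837} + \frac{25054}{11 - \frac{455}{2}} = \frac{24963}{4837} + \frac{25054}{- \frac{433}{2}} = \frac{24963}{4837} + 25054 \left(- \frac{2}{433}\right) = \frac{24963}{4837} - \frac{50108}{433} = - \frac{231563417}{2094421}$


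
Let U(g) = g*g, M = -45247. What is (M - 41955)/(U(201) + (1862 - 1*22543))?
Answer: -43601/9860 ≈ -4.4220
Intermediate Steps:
U(g) = g**2
(M - 41955)/(U(201) + (1862 - 1*22543)) = (-45247 - 41955)/(201**2 + (1862 - 1*22543)) = -87202/(40401 + (1862 - 22543)) = -87202/(40401 - 20681) = -87202/19720 = -87202*1/19720 = -43601/9860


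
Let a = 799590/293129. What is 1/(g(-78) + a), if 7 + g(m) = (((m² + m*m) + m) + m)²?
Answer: 293129/42295038110263 ≈ 6.9306e-9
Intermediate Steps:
a = 799590/293129 (a = 799590*(1/293129) = 799590/293129 ≈ 2.7278)
g(m) = -7 + (2*m + 2*m²)² (g(m) = -7 + (((m² + m*m) + m) + m)² = -7 + (((m² + m²) + m) + m)² = -7 + ((2*m² + m) + m)² = -7 + ((m + 2*m²) + m)² = -7 + (2*m + 2*m²)²)
1/(g(-78) + a) = 1/((-7 + 4*(-78)²*(1 - 78)²) + 799590/293129) = 1/((-7 + 4*6084*(-77)²) + 799590/293129) = 1/((-7 + 4*6084*5929) + 799590/293129) = 1/((-7 + 144288144) + 799590/293129) = 1/(144288137 + 799590/293129) = 1/(42295038110263/293129) = 293129/42295038110263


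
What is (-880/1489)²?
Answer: 774400/2217121 ≈ 0.34928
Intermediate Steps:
(-880/1489)² = 774400/2217121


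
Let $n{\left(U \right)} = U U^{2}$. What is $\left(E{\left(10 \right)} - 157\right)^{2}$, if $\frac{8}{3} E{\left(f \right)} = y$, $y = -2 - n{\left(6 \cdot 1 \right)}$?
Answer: $\frac{912025}{16} \approx 57002.0$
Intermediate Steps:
$n{\left(U \right)} = U^{3}$
$y = -218$ ($y = -2 - \left(6 \cdot 1\right)^{3} = -2 - 6^{3} = -2 - 216 = -218$)
$E{\left(f \right)} = - \frac{327}{4}$ ($E{\left(f \right)} = \frac{3}{8} \left(-218\right) = - \frac{327}{4}$)
$\left(E{\left(10 \right)} - 157\right)^{2} = \left(- \frac{327}{4} - 157\right)^{2} = \left(- \frac{955}{4}\right)^{2} = \frac{912025}{16}$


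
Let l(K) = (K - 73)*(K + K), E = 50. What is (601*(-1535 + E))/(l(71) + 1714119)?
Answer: -178497/342767 ≈ -0.52075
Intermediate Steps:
l(K) = 2*K*(-73 + K) (l(K) = (-73 + K)*(2*K) = 2*K*(-73 + K))
(601*(-1535 + E))/(l(71) + 1714119) = (601*(-1535 + 50))/(2*71*(-73 + 71) + 1714119) = (601*(-1485))/(2*71*(-2) + 1714119) = -892485/(-284 + 1714119) = -892485/1713835 = -892485*1/1713835 = -178497/342767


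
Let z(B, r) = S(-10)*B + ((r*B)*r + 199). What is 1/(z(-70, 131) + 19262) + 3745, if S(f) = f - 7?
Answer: 4421418154/1180619 ≈ 3745.0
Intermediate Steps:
S(f) = -7 + f
z(B, r) = 199 - 17*B + B*r**2 (z(B, r) = (-7 - 10)*B + ((r*B)*r + 199) = -17*B + ((B*r)*r + 199) = -17*B + (B*r**2 + 199) = -17*B + (199 + B*r**2) = 199 - 17*B + B*r**2)
1/(z(-70, 131) + 19262) + 3745 = 1/((199 - 17*(-70) - 70*131**2) + 19262) + 3745 = 1/((199 + 1190 - 70*17161) + 19262) + 3745 = 1/((199 + 1190 - 1201270) + 19262) + 3745 = 1/(-1199881 + 19262) + 3745 = 1/(-1180619) + 3745 = -1/1180619 + 3745 = 4421418154/1180619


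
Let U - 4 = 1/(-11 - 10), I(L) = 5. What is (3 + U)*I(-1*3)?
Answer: 730/21 ≈ 34.762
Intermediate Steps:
U = 83/21 (U = 4 + 1/(-11 - 10) = 4 + 1/(-21) = 4 - 1/21 = 83/21 ≈ 3.9524)
(3 + U)*I(-1*3) = (3 + 83/21)*5 = (146/21)*5 = 730/21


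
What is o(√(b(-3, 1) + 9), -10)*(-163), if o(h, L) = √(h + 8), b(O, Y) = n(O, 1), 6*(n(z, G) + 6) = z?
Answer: -163*√(32 + 2*√10)/2 ≈ -504.54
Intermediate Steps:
n(z, G) = -6 + z/6
b(O, Y) = -6 + O/6
o(h, L) = √(8 + h)
o(√(b(-3, 1) + 9), -10)*(-163) = √(8 + √((-6 + (⅙)*(-3)) + 9))*(-163) = √(8 + √((-6 - ½) + 9))*(-163) = √(8 + √(-13/2 + 9))*(-163) = √(8 + √(5/2))*(-163) = √(8 + √10/2)*(-163) = -163*√(8 + √10/2)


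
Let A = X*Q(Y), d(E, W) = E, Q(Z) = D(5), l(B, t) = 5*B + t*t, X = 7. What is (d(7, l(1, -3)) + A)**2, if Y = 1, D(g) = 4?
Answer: 1225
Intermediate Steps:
l(B, t) = t**2 + 5*B (l(B, t) = 5*B + t**2 = t**2 + 5*B)
Q(Z) = 4
A = 28 (A = 7*4 = 28)
(d(7, l(1, -3)) + A)**2 = (7 + 28)**2 = 35**2 = 1225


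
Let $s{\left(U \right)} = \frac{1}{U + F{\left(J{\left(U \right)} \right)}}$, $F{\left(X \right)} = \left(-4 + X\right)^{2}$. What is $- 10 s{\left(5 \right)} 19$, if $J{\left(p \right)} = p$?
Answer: $- \frac{95}{3} \approx -31.667$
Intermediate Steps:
$s{\left(U \right)} = \frac{1}{U + \left(-4 + U\right)^{2}}$
$- 10 s{\left(5 \right)} 19 = - \frac{10}{5 + \left(-4 + 5\right)^{2}} \cdot 19 = - \frac{10}{5 + 1^{2}} \cdot 19 = - \frac{10}{5 + 1} \cdot 19 = - \frac{10}{6} \cdot 19 = \left(-10\right) \frac{1}{6} \cdot 19 = \left(- \frac{5}{3}\right) 19 = - \frac{95}{3}$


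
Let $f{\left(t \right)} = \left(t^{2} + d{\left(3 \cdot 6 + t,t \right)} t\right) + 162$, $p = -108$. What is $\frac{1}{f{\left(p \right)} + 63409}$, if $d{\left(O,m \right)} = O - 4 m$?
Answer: $\frac{1}{38299} \approx 2.611 \cdot 10^{-5}$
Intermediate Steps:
$f{\left(t \right)} = 162 + t^{2} + t \left(18 - 3 t\right)$ ($f{\left(t \right)} = \left(t^{2} + \left(\left(3 \cdot 6 + t\right) - 4 t\right) t\right) + 162 = \left(t^{2} + \left(\left(18 + t\right) - 4 t\right) t\right) + 162 = \left(t^{2} + \left(18 - 3 t\right) t\right) + 162 = \left(t^{2} + t \left(18 - 3 t\right)\right) + 162 = 162 + t^{2} + t \left(18 - 3 t\right)$)
$\frac{1}{f{\left(p \right)} + 63409} = \frac{1}{\left(162 - 2 \left(-108\right)^{2} + 18 \left(-108\right)\right) + 63409} = \frac{1}{\left(162 - 23328 - 1944\right) + 63409} = \frac{1}{-25110 + 63409} = \frac{1}{38299}$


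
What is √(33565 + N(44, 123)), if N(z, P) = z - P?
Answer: √33486 ≈ 182.99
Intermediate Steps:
√(33565 + N(44, 123)) = √(33565 + (44 - 1*123)) = √(33565 + (44 - 123)) = √(33565 - 79) = √33486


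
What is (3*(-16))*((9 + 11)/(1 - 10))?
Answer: 320/3 ≈ 106.67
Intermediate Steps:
(3*(-16))*((9 + 11)/(1 - 10)) = -960/(-9) = -960*(-1)/9 = -48*(-20/9) = 320/3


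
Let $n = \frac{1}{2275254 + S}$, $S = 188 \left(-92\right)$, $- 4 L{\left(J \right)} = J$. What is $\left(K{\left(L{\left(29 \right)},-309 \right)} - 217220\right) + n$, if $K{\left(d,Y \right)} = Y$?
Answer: $- \frac{491171345781}{2257958} \approx -2.1753 \cdot 10^{5}$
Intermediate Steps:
$L{\left(J \right)} = - \frac{J}{4}$
$S = -17296$
$n = \frac{1}{2257958}$ ($n = \frac{1}{2275254 - 17296} = \frac{1}{2257958} \approx 4.4288 \cdot 10^{-7}$)
$\left(K{\left(L{\left(29 \right)},-309 \right)} - 217220\right) + n = \left(-309 - 217220\right) + \frac{1}{2257958} = -217529 + \frac{1}{2257958} = - \frac{491171345781}{2257958}$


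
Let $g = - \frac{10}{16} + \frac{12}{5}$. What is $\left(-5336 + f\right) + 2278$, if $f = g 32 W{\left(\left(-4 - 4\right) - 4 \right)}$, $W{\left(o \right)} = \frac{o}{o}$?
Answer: $- \frac{15006}{5} \approx -3001.2$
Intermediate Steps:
$g = \frac{71}{40}$ ($g = \left(-10\right) \frac{1}{16} + 12 \cdot \frac{1}{5} = - \frac{5}{8} + \frac{12}{5} = \frac{71}{40} \approx 1.775$)
$W{\left(o \right)} = 1$
$f = \frac{284}{5}$ ($f = \frac{71}{40} \cdot 32 \cdot 1 = \frac{284}{5} \cdot 1 = \frac{284}{5} \approx 56.8$)
$\left(-5336 + f\right) + 2278 = \left(-5336 + \frac{284}{5}\right) + 2278 = - \frac{26396}{5} + 2278 = - \frac{15006}{5}$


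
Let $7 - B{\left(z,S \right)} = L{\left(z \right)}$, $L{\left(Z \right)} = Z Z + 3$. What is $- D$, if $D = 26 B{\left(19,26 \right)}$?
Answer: $9282$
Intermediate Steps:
$L{\left(Z \right)} = 3 + Z^{2}$ ($L{\left(Z \right)} = Z^{2} + 3 = 3 + Z^{2}$)
$B{\left(z,S \right)} = 4 - z^{2}$ ($B{\left(z,S \right)} = 7 - \left(3 + z^{2}\right) = 4 - z^{2}$)
$D = -9282$ ($D = 26 \left(4 - 19^{2}\right) = 26 \left(4 - 361\right) = 26 \left(-357\right) = -9282$)
$- D = \left(-1\right) \left(-9282\right) = 9282$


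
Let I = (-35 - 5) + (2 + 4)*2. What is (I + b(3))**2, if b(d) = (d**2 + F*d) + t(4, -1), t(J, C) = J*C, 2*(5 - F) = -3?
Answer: 49/4 ≈ 12.250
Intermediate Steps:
F = 13/2 (F = 5 - 1/2*(-3) = 5 + 3/2 = 13/2 ≈ 6.5000)
t(J, C) = C*J
I = -28 (I = -40 + 6*2 = -40 + 12 = -28)
b(d) = -4 + d**2 + 13*d/2 (b(d) = (d**2 + 13*d/2) - 1*4 = (d**2 + 13*d/2) - 4 = -4 + d**2 + 13*d/2)
(I + b(3))**2 = (-28 + (-4 + 3**2 + (13/2)*3))**2 = (-28 + (-4 + 9 + 39/2))**2 = (-28 + 49/2)**2 = (-7/2)**2 = 49/4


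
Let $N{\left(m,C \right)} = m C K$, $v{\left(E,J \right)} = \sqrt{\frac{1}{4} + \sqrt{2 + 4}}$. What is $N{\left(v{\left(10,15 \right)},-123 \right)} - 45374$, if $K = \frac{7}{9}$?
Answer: $-45374 - \frac{287 \sqrt{1 + 4 \sqrt{6}}}{6} \approx -45531.0$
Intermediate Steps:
$K = \frac{7}{9}$ ($K = 7 \cdot \frac{1}{9} = \frac{7}{9} \approx 0.77778$)
$v{\left(E,J \right)} = \sqrt{\frac{1}{4} + \sqrt{6}}$
$N{\left(m,C \right)} = \frac{7 C m}{9}$ ($N{\left(m,C \right)} = m C \frac{7}{9} = C m \frac{7}{9} = \frac{7 C m}{9}$)
$N{\left(v{\left(10,15 \right)},-123 \right)} - 45374 = \frac{7}{9} \left(-123\right) \frac{\sqrt{1 + 4 \sqrt{6}}}{2} - 45374 = - \frac{287 \sqrt{1 + 4 \sqrt{6}}}{6} - 45374 = -45374 - \frac{287 \sqrt{1 + 4 \sqrt{6}}}{6}$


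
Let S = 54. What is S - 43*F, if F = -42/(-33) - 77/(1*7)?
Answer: 5195/11 ≈ 472.27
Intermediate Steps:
F = -107/11 (F = -42*(-1/33) - 77/7 = 14/11 - 77*⅐ = 14/11 - 11 = -107/11 ≈ -9.7273)
S - 43*F = 54 - 43*(-107/11) = 54 + 4601/11 = 5195/11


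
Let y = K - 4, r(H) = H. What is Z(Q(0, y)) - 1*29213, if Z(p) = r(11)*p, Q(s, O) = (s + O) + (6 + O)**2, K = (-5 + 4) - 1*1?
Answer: -29279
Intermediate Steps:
K = -2 (K = -1 - 1 = -2)
y = -6 (y = -2 - 4 = -6)
Q(s, O) = O + s + (6 + O)**2 (Q(s, O) = (O + s) + (6 + O)**2 = O + s + (6 + O)**2)
Z(p) = 11*p
Z(Q(0, y)) - 1*29213 = 11*(-6 + 0 + (6 - 6)**2) - 1*29213 = 11*(-6 + 0 + 0**2) - 29213 = 11*(-6 + 0 + 0) - 29213 = 11*(-6) - 29213 = -66 - 29213 = -29279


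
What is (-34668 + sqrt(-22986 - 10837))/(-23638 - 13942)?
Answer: 8667/9395 - I*sqrt(33823)/37580 ≈ 0.92251 - 0.0048938*I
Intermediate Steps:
(-34668 + sqrt(-22986 - 10837))/(-23638 - 13942) = (-34668 + sqrt(-33823))/(-37580) = (-34668 + I*sqrt(33823))*(-1/37580) = 8667/9395 - I*sqrt(33823)/37580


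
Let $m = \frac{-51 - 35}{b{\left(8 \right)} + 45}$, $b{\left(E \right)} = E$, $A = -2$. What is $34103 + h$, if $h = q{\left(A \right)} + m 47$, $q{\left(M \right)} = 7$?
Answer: $\frac{1803788}{53} \approx 34034.0$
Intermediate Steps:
$m = - \frac{86}{53}$ ($m = \frac{-51 - 35}{8 + 45} = - \frac{86}{53} \approx -1.6226$)
$h = - \frac{3671}{53}$ ($h = 7 - \frac{4042}{53} = - \frac{3671}{53} \approx -69.264$)
$34103 + h = 34103 - \frac{3671}{53} = \frac{1803788}{53}$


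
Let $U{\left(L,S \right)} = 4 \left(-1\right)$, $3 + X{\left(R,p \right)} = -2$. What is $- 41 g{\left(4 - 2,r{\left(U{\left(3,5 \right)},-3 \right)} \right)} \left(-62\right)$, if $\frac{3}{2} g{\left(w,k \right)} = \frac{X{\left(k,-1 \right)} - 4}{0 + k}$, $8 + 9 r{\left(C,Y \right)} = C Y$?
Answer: $-34317$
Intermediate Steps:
$X{\left(R,p \right)} = -5$ ($X{\left(R,p \right)} = -3 - 2 = -5$)
$U{\left(L,S \right)} = -4$
$r{\left(C,Y \right)} = - \frac{8}{9} + \frac{C Y}{9}$
$g{\left(w,k \right)} = - \frac{6}{k}$ ($g{\left(w,k \right)} = \frac{2 \frac{-5 - 4}{0 + k}}{3} = \frac{2 \left(- \frac{9}{k}\right)}{3} = - \frac{6}{k}$)
$- 41 g{\left(4 - 2,r{\left(U{\left(3,5 \right)},-3 \right)} \right)} \left(-62\right) = - 41 \left(- \frac{6}{- \frac{8}{9} + \frac{1}{9} \left(-4\right) \left(-3\right)}\right) \left(-62\right) = - 41 \left(- \frac{6}{- \frac{8}{9} + \frac{4}{3}}\right) \left(-62\right) = - 41 \left(- \frac{6}{\frac{4}{9}}\right) \left(-62\right) = - 41 \left(\left(-6\right) \frac{9}{4}\right) \left(-62\right) = \left(-41\right) \left(- \frac{27}{2}\right) \left(-62\right) = \frac{1107}{2} \left(-62\right) = -34317$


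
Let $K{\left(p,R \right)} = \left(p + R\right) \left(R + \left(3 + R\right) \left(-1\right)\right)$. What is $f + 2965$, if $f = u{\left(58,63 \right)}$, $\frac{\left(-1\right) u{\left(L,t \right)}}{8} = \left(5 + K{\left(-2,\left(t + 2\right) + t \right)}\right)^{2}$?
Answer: $-1110067$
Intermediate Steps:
$K{\left(p,R \right)} = - 3 R - 3 p$ ($K{\left(p,R \right)} = \left(R + p\right) \left(R - \left(3 + R\right)\right) = \left(R + p\right) \left(-3\right) = - 3 R - 3 p$)
$u{\left(L,t \right)} = - 8 \left(5 - 6 t\right)^{2}$ ($u{\left(L,t \right)} = - 8 \left(5 - \left(-6 + 3 \left(\left(t + 2\right) + t\right)\right)\right)^{2} = - 8 \left(5 - \left(-6 + 3 \left(\left(2 + t\right) + t\right)\right)\right)^{2} = - 8 \left(5 - \left(-6 + 3 \left(2 + 2 t\right)\right)\right)^{2} = - 8 \left(5 + \left(\left(-6 - 6 t\right) + 6\right)\right)^{2} = - 8 \left(5 - 6 t\right)^{2}$)
$f = -1113032$ ($f = - 8 \left(-5 + 6 \cdot 63\right)^{2} = - 8 \left(-5 + 378\right)^{2} = - 8 \cdot 373^{2} = \left(-8\right) 139129 = -1113032$)
$f + 2965 = -1113032 + 2965 = -1110067$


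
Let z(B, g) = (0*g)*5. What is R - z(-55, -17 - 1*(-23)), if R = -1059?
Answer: -1059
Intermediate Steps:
z(B, g) = 0 (z(B, g) = 0*5 = 0)
R - z(-55, -17 - 1*(-23)) = -1059 - 1*0 = -1059 + 0 = -1059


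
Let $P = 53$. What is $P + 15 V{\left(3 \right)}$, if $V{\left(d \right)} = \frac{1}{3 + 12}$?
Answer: $54$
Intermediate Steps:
$V{\left(d \right)} = \frac{1}{15}$
$P + 15 V{\left(3 \right)} = 53 + 15 \cdot \frac{1}{15} = 53 + 1 = 54$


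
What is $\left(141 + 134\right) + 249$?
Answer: $524$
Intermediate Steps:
$\left(141 + 134\right) + 249 = 275 + 249 = 524$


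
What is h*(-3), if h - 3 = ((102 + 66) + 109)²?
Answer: -230196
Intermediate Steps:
h = 76732 (h = 3 + ((102 + 66) + 109)² = 3 + (168 + 109)² = 3 + 277² = 3 + 76729 = 76732)
h*(-3) = 76732*(-3) = -230196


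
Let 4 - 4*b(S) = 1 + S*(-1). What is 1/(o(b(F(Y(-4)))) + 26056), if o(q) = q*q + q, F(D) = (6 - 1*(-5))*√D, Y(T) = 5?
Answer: 417522/10895284999 - 110*√5/10895284999 ≈ 3.8299e-5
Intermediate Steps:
F(D) = 11*√D (F(D) = (6 + 5)*√D = 11*√D)
b(S) = ¾ + S/4 (b(S) = 1 - (1 + S*(-1))/4 = 1 - (1 - S)/4 = 1 + (-¼ + S/4) = ¾ + S/4)
o(q) = q + q² (o(q) = q² + q = q + q²)
1/(o(b(F(Y(-4)))) + 26056) = 1/((¾ + (11*√5)/4)*(1 + (¾ + (11*√5)/4)) + 26056) = 1/((¾ + 11*√5/4)*(1 + (¾ + 11*√5/4)) + 26056) = 1/((¾ + 11*√5/4)*(7/4 + 11*√5/4) + 26056) = 1/(26056 + (¾ + 11*√5/4)*(7/4 + 11*√5/4))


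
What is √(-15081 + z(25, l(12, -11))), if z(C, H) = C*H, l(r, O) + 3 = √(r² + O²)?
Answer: √(-15156 + 25*√265) ≈ 121.45*I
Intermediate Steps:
l(r, O) = -3 + √(O² + r²) (l(r, O) = -3 + √(r² + O²) = -3 + √(O² + r²))
√(-15081 + z(25, l(12, -11))) = √(-15081 + 25*(-3 + √((-11)² + 12²))) = √(-15081 + 25*(-3 + √(121 + 144))) = √(-15081 + 25*(-3 + √265)) = √(-15081 + (-75 + 25*√265)) = √(-15156 + 25*√265)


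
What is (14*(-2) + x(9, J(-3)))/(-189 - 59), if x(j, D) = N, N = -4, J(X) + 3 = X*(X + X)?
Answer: 4/31 ≈ 0.12903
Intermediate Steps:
J(X) = -3 + 2*X**2 (J(X) = -3 + X*(X + X) = -3 + X*(2*X) = -3 + 2*X**2)
x(j, D) = -4
(14*(-2) + x(9, J(-3)))/(-189 - 59) = (14*(-2) - 4)/(-189 - 59) = (-28 - 4)/(-248) = -32*(-1/248) = 4/31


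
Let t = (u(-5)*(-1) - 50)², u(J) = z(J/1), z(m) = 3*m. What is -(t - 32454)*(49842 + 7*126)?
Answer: 1584059796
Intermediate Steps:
u(J) = 3*J (u(J) = 3*(J/1) = 3*(J*1) = 3*J)
t = 1225 (t = ((3*(-5))*(-1) - 50)² = (-15*(-1) - 50)² = (15 - 50)² = (-35)² = 1225)
-(t - 32454)*(49842 + 7*126) = -(1225 - 32454)*(49842 + 7*126) = -(-31229)*(49842 + 882) = -(-31229)*50724 = -1*(-1584059796) = 1584059796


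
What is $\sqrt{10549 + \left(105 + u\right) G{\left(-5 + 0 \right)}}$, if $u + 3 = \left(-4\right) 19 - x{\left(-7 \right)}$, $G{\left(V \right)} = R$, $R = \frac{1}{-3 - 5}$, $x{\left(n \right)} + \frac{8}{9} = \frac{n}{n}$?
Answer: $\frac{\sqrt{1518590}}{12} \approx 102.69$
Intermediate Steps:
$x{\left(n \right)} = \frac{1}{9}$ ($x{\left(n \right)} = - \frac{8}{9} + \frac{n}{n} = - \frac{8}{9} + 1 = \frac{1}{9}$)
$R = - \frac{1}{8}$ ($R = \frac{1}{-8} = - \frac{1}{8} \approx -0.125$)
$G{\left(V \right)} = - \frac{1}{8}$
$u = - \frac{712}{9}$ ($u = -3 - \frac{685}{9} = - \frac{712}{9} \approx -79.111$)
$\sqrt{10549 + \left(105 + u\right) G{\left(-5 + 0 \right)}} = \sqrt{10549 + \left(105 - \frac{712}{9}\right) \left(- \frac{1}{8}\right)} = \sqrt{10549 + \frac{233}{9} \left(- \frac{1}{8}\right)} = \sqrt{10549 - \frac{233}{72}} = \sqrt{\frac{759295}{72}} = \frac{\sqrt{1518590}}{12}$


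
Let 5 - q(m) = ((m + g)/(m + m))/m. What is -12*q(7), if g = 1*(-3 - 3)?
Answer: -2934/49 ≈ -59.878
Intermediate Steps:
g = -6 (g = 1*(-6) = -6)
q(m) = 5 - (-6 + m)/(2*m**2) (q(m) = 5 - (m - 6)/(m + m)/m = 5 - (-6 + m)/((2*m))/m = 5 - (-6 + m)*(1/(2*m))/m = 5 - (-6 + m)/(2*m)/m = 5 - (-6 + m)/(2*m**2))
-12*q(7) = -12*(5 + 3/7**2 - 1/2/7) = -12*(5 + 3*(1/49) - 1/2*1/7) = -12*(5 + 3/49 - 1/14) = -12*489/98 = -2934/49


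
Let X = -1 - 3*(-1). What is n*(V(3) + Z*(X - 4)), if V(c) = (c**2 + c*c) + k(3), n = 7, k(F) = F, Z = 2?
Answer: 119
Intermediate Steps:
X = 2 (X = -1 + 3 = 2)
V(c) = 3 + 2*c**2 (V(c) = (c**2 + c*c) + 3 = (c**2 + c**2) + 3 = 2*c**2 + 3 = 3 + 2*c**2)
n*(V(3) + Z*(X - 4)) = 7*((3 + 2*3**2) + 2*(2 - 4)) = 7*((3 + 2*9) + 2*(-2)) = 7*((3 + 18) - 4) = 7*(21 - 4) = 7*17 = 119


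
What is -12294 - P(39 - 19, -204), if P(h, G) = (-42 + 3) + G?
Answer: -12051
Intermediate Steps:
P(h, G) = -39 + G
-12294 - P(39 - 19, -204) = -12294 - (-39 - 204) = -12294 - 1*(-243) = -12294 + 243 = -12051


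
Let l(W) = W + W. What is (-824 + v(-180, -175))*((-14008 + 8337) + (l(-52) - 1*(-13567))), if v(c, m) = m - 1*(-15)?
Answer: -7667328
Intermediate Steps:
l(W) = 2*W
v(c, m) = 15 + m (v(c, m) = m + 15 = 15 + m)
(-824 + v(-180, -175))*((-14008 + 8337) + (l(-52) - 1*(-13567))) = (-824 + (15 - 175))*((-14008 + 8337) + (2*(-52) - 1*(-13567))) = (-824 - 160)*(-5671 + (-104 + 13567)) = -984*(-5671 + 13463) = -984*7792 = -7667328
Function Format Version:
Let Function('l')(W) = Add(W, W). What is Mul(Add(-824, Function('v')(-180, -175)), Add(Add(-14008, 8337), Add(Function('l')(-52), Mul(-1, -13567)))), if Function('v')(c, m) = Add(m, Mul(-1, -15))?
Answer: -7667328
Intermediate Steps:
Function('l')(W) = Mul(2, W)
Function('v')(c, m) = Add(15, m) (Function('v')(c, m) = Add(m, 15) = Add(15, m))
Mul(Add(-824, Function('v')(-180, -175)), Add(Add(-14008, 8337), Add(Function('l')(-52), Mul(-1, -13567)))) = Mul(Add(-824, Add(15, -175)), Add(Add(-14008, 8337), Add(Mul(2, -52), Mul(-1, -13567)))) = Mul(Add(-824, -160), Add(-5671, Add(-104, 13567))) = Mul(-984, Add(-5671, 13463)) = Mul(-984, 7792) = -7667328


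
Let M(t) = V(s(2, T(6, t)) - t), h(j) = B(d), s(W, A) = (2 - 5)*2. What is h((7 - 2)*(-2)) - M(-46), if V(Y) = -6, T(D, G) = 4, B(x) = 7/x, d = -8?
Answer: 41/8 ≈ 5.1250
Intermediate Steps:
s(W, A) = -6 (s(W, A) = -3*2 = -6)
h(j) = -7/8 (h(j) = 7/(-8) = 7*(-⅛) = -7/8)
M(t) = -6
h((7 - 2)*(-2)) - M(-46) = -7/8 - 1*(-6) = -7/8 + 6 = 41/8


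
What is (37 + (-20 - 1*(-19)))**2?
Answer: 1296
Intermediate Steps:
(37 + (-20 - 1*(-19)))**2 = (37 + (-20 + 19))**2 = (37 - 1)**2 = 36**2 = 1296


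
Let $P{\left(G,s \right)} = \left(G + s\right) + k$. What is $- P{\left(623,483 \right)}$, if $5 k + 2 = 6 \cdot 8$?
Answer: $- \frac{5576}{5} \approx -1115.2$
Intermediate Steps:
$k = \frac{46}{5}$ ($k = - \frac{2}{5} + \frac{6 \cdot 8}{5} = - \frac{2}{5} + \frac{1}{5} \cdot 48 = - \frac{2}{5} + \frac{48}{5} = \frac{46}{5} \approx 9.2$)
$P{\left(G,s \right)} = \frac{46}{5} + G + s$ ($P{\left(G,s \right)} = \left(G + s\right) + \frac{46}{5} = \frac{46}{5} + G + s$)
$- P{\left(623,483 \right)} = - (\frac{46}{5} + 623 + 483) = \left(-1\right) \frac{5576}{5} = - \frac{5576}{5}$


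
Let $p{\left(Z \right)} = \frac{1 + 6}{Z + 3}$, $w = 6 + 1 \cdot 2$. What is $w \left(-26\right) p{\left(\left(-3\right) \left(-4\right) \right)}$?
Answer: $- \frac{1456}{15} \approx -97.067$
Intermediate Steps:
$w = 8$ ($w = 6 + 2 = 8$)
$p{\left(Z \right)} = \frac{7}{3 + Z}$
$w \left(-26\right) p{\left(\left(-3\right) \left(-4\right) \right)} = 8 \left(-26\right) \frac{7}{3 - -12} = - 208 \frac{7}{3 + 12} = - 208 \cdot \frac{7}{15} = - 208 \cdot 7 \cdot \frac{1}{15} = \left(-208\right) \frac{7}{15} = - \frac{1456}{15}$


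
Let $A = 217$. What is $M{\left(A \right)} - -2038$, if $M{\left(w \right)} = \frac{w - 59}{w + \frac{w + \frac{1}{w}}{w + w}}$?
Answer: $\frac{10440173333}{5120929} \approx 2038.7$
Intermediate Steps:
$M{\left(w \right)} = \frac{-59 + w}{w + \frac{w + \frac{1}{w}}{2 w}}$
$M{\left(A \right)} - -2038 = \frac{2 \cdot 217^{2} \left(-59 + 217\right)}{1 + 217^{2} + 2 \cdot 217^{3}} - -2038 = 2 \cdot 47089 \frac{1}{1 + 47089 + 2 \cdot 10218313} \cdot 158 + 2038 = 2 \cdot 47089 \frac{1}{1 + 47089 + 20436626} \cdot 158 + 2038 = 2 \cdot 47089 \cdot \frac{1}{20483716} \cdot 158 + 2038 = \frac{3720031}{5120929} + 2038 = \frac{10440173333}{5120929}$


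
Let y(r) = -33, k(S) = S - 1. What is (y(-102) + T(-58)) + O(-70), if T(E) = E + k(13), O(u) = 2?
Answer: -77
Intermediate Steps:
k(S) = -1 + S
T(E) = 12 + E (T(E) = E + (-1 + 13) = E + 12 = 12 + E)
(y(-102) + T(-58)) + O(-70) = (-33 + (12 - 58)) + 2 = (-33 - 46) + 2 = -79 + 2 = -77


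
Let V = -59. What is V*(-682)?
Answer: 40238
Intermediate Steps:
V*(-682) = -59*(-682) = 40238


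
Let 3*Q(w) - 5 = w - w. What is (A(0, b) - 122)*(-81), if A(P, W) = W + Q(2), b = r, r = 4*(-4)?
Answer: 11043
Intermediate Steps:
r = -16
Q(w) = 5/3 (Q(w) = 5/3 + (w - w)/3 = 5/3 + (⅓)*0 = 5/3 + 0 = 5/3)
b = -16
A(P, W) = 5/3 + W (A(P, W) = W + 5/3 = 5/3 + W)
(A(0, b) - 122)*(-81) = ((5/3 - 16) - 122)*(-81) = (-43/3 - 122)*(-81) = -409/3*(-81) = 11043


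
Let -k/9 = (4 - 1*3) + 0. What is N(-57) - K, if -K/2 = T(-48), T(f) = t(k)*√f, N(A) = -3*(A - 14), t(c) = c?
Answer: 213 - 72*I*√3 ≈ 213.0 - 124.71*I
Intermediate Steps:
k = -9 (k = -9*((4 - 1*3) + 0) = -9*((4 - 3) + 0) = -9*(1 + 0) = -9*1 = -9)
N(A) = 42 - 3*A (N(A) = -3*(-14 + A) = 42 - 3*A)
T(f) = -9*√f
K = 72*I*√3 (K = -(-18)*√(-48) = -(-18)*4*I*√3 = -(-72)*I*√3 = 72*I*√3 ≈ 124.71*I)
N(-57) - K = (42 - 3*(-57)) - 72*I*√3 = (42 + 171) - 72*I*√3 = 213 - 72*I*√3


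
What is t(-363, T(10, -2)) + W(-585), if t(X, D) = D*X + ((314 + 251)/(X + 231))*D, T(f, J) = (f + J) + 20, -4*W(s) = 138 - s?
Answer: -1381327/132 ≈ -10465.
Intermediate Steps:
W(s) = -69/2 + s/4 (W(s) = -(138 - s)/4 = -69/2 + s/4)
T(f, J) = 20 + J + f (T(f, J) = (J + f) + 20 = 20 + J + f)
t(X, D) = D*X + 565*D/(231 + X) (t(X, D) = D*X + (565/(231 + X))*D = D*X + 565*D/(231 + X))
t(-363, T(10, -2)) + W(-585) = (20 - 2 + 10)*(565 + (-363)² + 231*(-363))/(231 - 363) + (-69/2 + (¼)*(-585)) = 28*(565 + 131769 - 83853)/(-132) + (-69/2 - 585/4) = 28*(-1/132)*48481 - 723/4 = -339367/33 - 723/4 = -1381327/132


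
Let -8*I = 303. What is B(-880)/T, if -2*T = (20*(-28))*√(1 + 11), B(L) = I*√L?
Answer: -101*I*√165/1120 ≈ -1.1584*I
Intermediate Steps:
I = -303/8 (I = -⅛*303 = -303/8 ≈ -37.875)
B(L) = -303*√L/8
T = 560*√3 (T = -20*(-28)*√(1 + 11)/2 = -(-280)*√12 = -(-280)*2*√3 = -(-560)*√3 = 560*√3 ≈ 969.95)
B(-880)/T = (-303*I*√55/2)/((560*√3)) = (-303*I*√55/2)*(√3/1680) = -101*I*√165/1120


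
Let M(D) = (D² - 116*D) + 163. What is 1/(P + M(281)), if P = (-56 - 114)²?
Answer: 1/75428 ≈ 1.3258e-5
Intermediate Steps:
M(D) = 163 + D² - 116*D
P = 28900 (P = (-170)² = 28900)
1/(P + M(281)) = 1/(28900 + (163 + 281² - 116*281)) = 1/(28900 + (163 + 78961 - 32596)) = 1/(28900 + 46528) = 1/75428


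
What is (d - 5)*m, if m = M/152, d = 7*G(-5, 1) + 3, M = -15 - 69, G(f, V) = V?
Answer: -105/38 ≈ -2.7632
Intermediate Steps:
M = -84
d = 10 (d = 7*1 + 3 = 7 + 3 = 10)
m = -21/38 (m = -84/152 = -84*1/152 = -21/38 ≈ -0.55263)
(d - 5)*m = (10 - 5)*(-21/38) = 5*(-21/38) = -105/38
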